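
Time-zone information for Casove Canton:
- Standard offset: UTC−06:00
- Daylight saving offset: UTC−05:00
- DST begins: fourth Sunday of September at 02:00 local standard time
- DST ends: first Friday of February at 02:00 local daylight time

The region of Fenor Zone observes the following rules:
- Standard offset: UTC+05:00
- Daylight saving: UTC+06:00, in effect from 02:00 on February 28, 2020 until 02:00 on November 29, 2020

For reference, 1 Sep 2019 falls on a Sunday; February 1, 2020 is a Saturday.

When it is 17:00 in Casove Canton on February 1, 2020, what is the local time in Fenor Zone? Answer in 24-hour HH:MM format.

03:00

1 September 2019 is a Sunday, so the first Sunday is September 1 and the fourth is September 22.
1 February 2020 is a Saturday, so the first Friday is February 7.
Daylight saving runs 22 September 2019 – 7 February 2020; February 1, 2020 is inside that window, so Casove Canton is at UTC−05:00.
17:00 Casove Canton + 5h = 22:00 UTC.
At the standard offset (UTC+05:00), 22:00 UTC + 5h = 03:00 Fenor Zone standard time (rolling into the next day, 2 February 2020).
The standard-time date in Fenor Zone, February 2, 2020, does not fall between 28 February and 29 November, so daylight saving is not in effect and Fenor Zone is at UTC+05:00.
22:00 UTC + 5h = 03:00 Fenor Zone (rolling into the next day, 2 February 2020).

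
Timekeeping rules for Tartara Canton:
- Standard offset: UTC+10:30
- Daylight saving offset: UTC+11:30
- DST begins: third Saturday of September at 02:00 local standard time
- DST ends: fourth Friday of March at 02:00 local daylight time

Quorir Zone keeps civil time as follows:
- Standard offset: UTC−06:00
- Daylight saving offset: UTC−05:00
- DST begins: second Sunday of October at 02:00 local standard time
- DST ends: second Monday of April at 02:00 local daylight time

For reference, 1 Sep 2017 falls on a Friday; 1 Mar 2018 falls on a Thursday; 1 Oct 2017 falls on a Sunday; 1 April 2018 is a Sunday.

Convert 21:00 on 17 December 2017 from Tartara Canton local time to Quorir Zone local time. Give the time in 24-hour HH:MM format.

1 September 2017 is a Friday, so the first Saturday is September 2 and the third is September 16.
1 March 2018 is a Thursday, so the first Friday is March 2 and the fourth is March 23.
17 December 2017 falls between 16 September 2017 and 23 March 2018, so daylight saving is in effect and Tartara Canton is at UTC+11:30.
21:00 Tartara Canton − 11h30m = 09:30 UTC.
1 October 2017 is a Sunday, so the first Sunday is October 1 and the second is October 8.
1 April 2018 is a Sunday, so the first Monday is April 2 and the second is April 9.
At the standard offset (UTC−06:00), 09:30 UTC − 6h = 03:30 Quorir Zone standard time.
The standard-time date in Quorir Zone, 17 December 2017, lies within the daylight-saving period (8 October 2017 – 9 April 2018), so Quorir Zone is on daylight time, UTC−05:00.
09:30 UTC − 5h = 04:30 Quorir Zone.

04:30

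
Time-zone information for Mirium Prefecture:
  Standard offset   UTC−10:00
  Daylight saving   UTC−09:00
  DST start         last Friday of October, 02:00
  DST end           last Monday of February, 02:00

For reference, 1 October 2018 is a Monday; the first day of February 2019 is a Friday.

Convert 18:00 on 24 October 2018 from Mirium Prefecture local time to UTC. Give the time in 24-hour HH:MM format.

04:00

1 October 2018 is a Monday, so Fridays fall on 5, 12, 19, 26; the last is October 26.
1 February 2019 is a Friday, so Mondays fall on 4, 11, 18, 25; the last is February 25.
24 October 2018 does not fall between 26 October 2018 and 25 February 2019, so daylight saving is not in effect and Mirium Prefecture is at UTC−10:00.
18:00 local + 10h = 04:00 UTC (rolling into the next day, 25 October 2018).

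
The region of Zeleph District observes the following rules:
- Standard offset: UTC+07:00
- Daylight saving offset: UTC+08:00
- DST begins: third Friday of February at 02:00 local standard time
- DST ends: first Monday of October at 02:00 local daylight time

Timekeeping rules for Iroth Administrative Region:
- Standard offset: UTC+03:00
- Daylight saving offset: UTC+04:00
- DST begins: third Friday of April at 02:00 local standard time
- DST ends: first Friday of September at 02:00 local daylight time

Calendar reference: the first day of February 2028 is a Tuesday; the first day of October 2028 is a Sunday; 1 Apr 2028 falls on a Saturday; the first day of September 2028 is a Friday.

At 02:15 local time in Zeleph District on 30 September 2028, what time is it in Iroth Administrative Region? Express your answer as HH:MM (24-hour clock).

21:15

1 February 2028 is a Tuesday, so the first Friday is February 4 and the third is February 18.
1 October 2028 is a Sunday, so the first Monday is October 2.
Daylight saving runs 18 February – 2 October; 30 September 2028 is inside that window, so Zeleph District is at UTC+08:00.
02:15 Zeleph District − 8h = 18:15 UTC (rolling into the previous day, 29 September 2028).
1 April 2028 is a Saturday, so the first Friday is April 7 and the third is April 21.
1 September 2028 is a Friday, so the first Friday is September 1.
At the standard offset (UTC+03:00), 18:15 UTC + 3h = 21:15 Iroth Administrative Region standard time.
The standard-time date in Iroth Administrative Region, 29 September 2028, does not fall between 21 April and 1 September, so daylight saving is not in effect and Iroth Administrative Region is at UTC+03:00.
18:15 UTC + 3h = 21:15 Iroth Administrative Region.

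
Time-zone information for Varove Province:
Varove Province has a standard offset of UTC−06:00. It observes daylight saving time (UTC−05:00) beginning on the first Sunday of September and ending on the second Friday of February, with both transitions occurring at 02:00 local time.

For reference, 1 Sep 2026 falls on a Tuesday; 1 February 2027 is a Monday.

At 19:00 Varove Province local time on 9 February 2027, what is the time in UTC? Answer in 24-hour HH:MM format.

1 September 2026 is a Tuesday, so the first Sunday is September 6.
1 February 2027 is a Monday, so the first Friday is February 5 and the second is February 12.
Daylight saving runs 6 September 2026 – 12 February 2027; 9 February 2027 is inside that window, so Varove Province is at UTC−05:00.
19:00 local + 5h = 00:00 UTC (rolling into the next day, 10 February 2027).

00:00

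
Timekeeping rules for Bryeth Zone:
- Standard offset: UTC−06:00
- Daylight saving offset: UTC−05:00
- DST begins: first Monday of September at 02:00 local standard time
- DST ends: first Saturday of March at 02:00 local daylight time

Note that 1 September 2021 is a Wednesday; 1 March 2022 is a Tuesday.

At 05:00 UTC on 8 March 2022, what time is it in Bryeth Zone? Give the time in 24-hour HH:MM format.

23:00

1 September 2021 is a Wednesday, so the first Monday is September 6.
1 March 2022 is a Tuesday, so the first Saturday is March 5.
At the standard offset (UTC−06:00), 05:00 UTC − 6h = 23:00 Bryeth Zone standard time (rolling into the previous day, 7 March 2022).
The standard-time date in Bryeth Zone, 7 March 2022, is outside the daylight-saving period (6 September 2021 – 5 March 2022), so Bryeth Zone is on standard time, UTC−06:00.
05:00 UTC − 6h = 23:00 local (rolling into the previous day, 7 March 2022).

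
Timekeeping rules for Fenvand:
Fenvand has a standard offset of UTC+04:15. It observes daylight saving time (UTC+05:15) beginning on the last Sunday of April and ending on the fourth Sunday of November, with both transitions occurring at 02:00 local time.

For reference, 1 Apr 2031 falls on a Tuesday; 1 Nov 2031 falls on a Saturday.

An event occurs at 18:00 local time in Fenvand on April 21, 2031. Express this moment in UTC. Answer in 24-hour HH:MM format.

1 April 2031 is a Tuesday, so Sundays fall on 6, 13, 20, 27; the last is April 27.
1 November 2031 is a Saturday, so the first Sunday is November 2 and the fourth is November 23.
April 21, 2031 is outside the daylight-saving period (27 April – 23 November), so Fenvand is on standard time, UTC+04:15.
18:00 local − 4h15m = 13:45 UTC.

13:45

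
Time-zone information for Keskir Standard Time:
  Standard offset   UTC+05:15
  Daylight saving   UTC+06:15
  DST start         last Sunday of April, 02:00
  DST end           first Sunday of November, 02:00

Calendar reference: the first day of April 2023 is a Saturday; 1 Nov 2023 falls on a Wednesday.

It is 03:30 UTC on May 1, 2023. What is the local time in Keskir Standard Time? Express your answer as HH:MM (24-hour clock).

09:45

1 April 2023 is a Saturday, so Sundays fall on 2, 9, 16, 23, 30; the last is April 30.
1 November 2023 is a Wednesday, so the first Sunday is November 5.
At the standard offset (UTC+05:15), 03:30 UTC + 5h15m = 08:45 Keskir Standard Time standard time.
The standard-time date in Keskir Standard Time, May 1, 2023, falls between 30 April and 5 November, so daylight saving is in effect and Keskir Standard Time is at UTC+06:15.
03:30 UTC + 6h15m = 09:45 local.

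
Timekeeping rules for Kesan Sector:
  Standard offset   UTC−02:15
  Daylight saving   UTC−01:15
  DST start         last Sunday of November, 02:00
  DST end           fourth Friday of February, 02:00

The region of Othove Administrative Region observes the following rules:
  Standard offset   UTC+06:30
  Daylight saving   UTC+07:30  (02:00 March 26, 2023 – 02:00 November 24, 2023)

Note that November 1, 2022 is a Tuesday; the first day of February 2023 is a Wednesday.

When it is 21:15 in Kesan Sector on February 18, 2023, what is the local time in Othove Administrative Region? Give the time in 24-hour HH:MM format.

05:00

1 November 2022 is a Tuesday, so Sundays fall on 6, 13, 20, 27; the last is November 27.
1 February 2023 is a Wednesday, so the first Friday is February 3 and the fourth is February 24.
February 18, 2023 falls between 27 November 2022 and 24 February 2023, so daylight saving is in effect and Kesan Sector is at UTC−01:15.
21:15 Kesan Sector + 1h15m = 22:30 UTC.
At the standard offset (UTC+06:30), 22:30 UTC + 6h30m = 05:00 Othove Administrative Region standard time (rolling into the next day, 19 February 2023).
Daylight saving runs 26 March – 24 November; the standard-time date in Othove Administrative Region, February 19, 2023, is outside that window, so Othove Administrative Region is on standard time at UTC+06:30.
22:30 UTC + 6h30m = 05:00 Othove Administrative Region (rolling into the next day, 19 February 2023).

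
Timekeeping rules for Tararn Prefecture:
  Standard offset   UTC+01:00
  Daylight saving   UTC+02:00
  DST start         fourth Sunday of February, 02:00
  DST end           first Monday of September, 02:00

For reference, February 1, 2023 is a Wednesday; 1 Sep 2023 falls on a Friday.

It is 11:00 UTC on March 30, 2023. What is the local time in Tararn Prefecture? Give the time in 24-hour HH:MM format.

1 February 2023 is a Wednesday, so the first Sunday is February 5 and the fourth is February 26.
1 September 2023 is a Friday, so the first Monday is September 4.
At the standard offset (UTC+01:00), 11:00 UTC + 1h = 12:00 Tararn Prefecture standard time.
Daylight saving runs 26 February – 4 September; the standard-time date in Tararn Prefecture, March 30, 2023, is inside that window, so Tararn Prefecture is at UTC+02:00.
11:00 UTC + 2h = 13:00 local.

13:00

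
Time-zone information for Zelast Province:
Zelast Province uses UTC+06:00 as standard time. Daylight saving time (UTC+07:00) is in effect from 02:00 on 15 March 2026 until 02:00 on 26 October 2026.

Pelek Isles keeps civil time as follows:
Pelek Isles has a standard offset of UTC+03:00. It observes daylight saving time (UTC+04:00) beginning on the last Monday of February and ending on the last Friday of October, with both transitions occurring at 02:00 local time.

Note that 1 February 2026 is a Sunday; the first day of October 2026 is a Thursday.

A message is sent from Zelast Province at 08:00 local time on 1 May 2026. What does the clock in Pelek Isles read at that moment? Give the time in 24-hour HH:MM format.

05:00

1 May 2026 lies within the daylight-saving period (15 March – 26 October), so Zelast Province is on daylight time, UTC+07:00.
08:00 Zelast Province − 7h = 01:00 UTC.
1 February 2026 is a Sunday, so Mondays fall on 2, 9, 16, 23; the last is February 23.
1 October 2026 is a Thursday, so Fridays fall on 2, 9, 16, 23, 30; the last is October 30.
At the standard offset (UTC+03:00), 01:00 UTC + 3h = 04:00 Pelek Isles standard time.
The standard-time date in Pelek Isles, 1 May 2026, lies within the daylight-saving period (23 February – 30 October), so Pelek Isles is on daylight time, UTC+04:00.
01:00 UTC + 4h = 05:00 Pelek Isles.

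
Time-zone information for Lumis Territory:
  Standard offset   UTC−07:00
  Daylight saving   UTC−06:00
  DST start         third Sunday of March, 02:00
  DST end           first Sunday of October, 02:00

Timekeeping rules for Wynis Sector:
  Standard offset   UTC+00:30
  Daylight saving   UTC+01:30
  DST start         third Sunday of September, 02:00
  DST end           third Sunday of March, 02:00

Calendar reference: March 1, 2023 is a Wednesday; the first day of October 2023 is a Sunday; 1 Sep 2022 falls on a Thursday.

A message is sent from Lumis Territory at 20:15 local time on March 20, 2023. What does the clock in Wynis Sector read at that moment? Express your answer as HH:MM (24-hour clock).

1 March 2023 is a Wednesday, so the first Sunday is March 5 and the third is March 19.
1 October 2023 is a Sunday, so the first Sunday is October 1.
March 20, 2023 falls between 19 March and 1 October, so daylight saving is in effect and Lumis Territory is at UTC−06:00.
20:15 Lumis Territory + 6h = 02:15 UTC (rolling into the next day, 21 March 2023).
1 September 2022 is a Thursday, so the first Sunday is September 4 and the third is September 18.
1 March 2023 is a Wednesday, so the first Sunday is March 5 and the third is March 19.
At the standard offset (UTC+00:30), 02:15 UTC + 0h30m = 02:45 Wynis Sector standard time.
The standard-time date in Wynis Sector, March 21, 2023, does not fall between 18 September 2022 and 19 March 2023, so daylight saving is not in effect and Wynis Sector is at UTC+00:30.
02:15 UTC + 0h30m = 02:45 Wynis Sector.

02:45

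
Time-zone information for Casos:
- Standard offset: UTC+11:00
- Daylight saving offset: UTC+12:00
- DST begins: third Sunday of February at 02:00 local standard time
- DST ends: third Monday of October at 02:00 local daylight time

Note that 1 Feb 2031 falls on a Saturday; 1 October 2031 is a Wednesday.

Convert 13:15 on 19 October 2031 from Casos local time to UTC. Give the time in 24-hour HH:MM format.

01:15

1 February 2031 is a Saturday, so the first Sunday is February 2 and the third is February 16.
1 October 2031 is a Wednesday, so the first Monday is October 6 and the third is October 20.
Daylight saving runs 16 February – 20 October; 19 October 2031 is inside that window, so Casos is at UTC+12:00.
13:15 local − 12h = 01:15 UTC.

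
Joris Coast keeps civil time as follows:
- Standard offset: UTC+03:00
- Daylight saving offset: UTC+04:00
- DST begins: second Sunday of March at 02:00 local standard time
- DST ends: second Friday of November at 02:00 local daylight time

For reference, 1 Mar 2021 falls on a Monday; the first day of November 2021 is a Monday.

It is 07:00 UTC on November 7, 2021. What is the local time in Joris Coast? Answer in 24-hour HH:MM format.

1 March 2021 is a Monday, so the first Sunday is March 7 and the second is March 14.
1 November 2021 is a Monday, so the first Friday is November 5 and the second is November 12.
At the standard offset (UTC+03:00), 07:00 UTC + 3h = 10:00 Joris Coast standard time.
The standard-time date in Joris Coast, November 7, 2021, lies within the daylight-saving period (14 March – 12 November), so Joris Coast is on daylight time, UTC+04:00.
07:00 UTC + 4h = 11:00 local.

11:00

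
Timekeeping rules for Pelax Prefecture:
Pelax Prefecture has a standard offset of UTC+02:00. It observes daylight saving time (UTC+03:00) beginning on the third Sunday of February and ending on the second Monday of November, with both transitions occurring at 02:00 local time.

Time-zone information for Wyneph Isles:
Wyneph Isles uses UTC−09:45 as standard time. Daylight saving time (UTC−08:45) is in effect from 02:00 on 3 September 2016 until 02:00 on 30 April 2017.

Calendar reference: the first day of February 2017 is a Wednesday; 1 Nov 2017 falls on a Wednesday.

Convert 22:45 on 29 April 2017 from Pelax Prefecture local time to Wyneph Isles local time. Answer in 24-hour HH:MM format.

1 February 2017 is a Wednesday, so the first Sunday is February 5 and the third is February 19.
1 November 2017 is a Wednesday, so the first Monday is November 6 and the second is November 13.
29 April 2017 falls between 19 February and 13 November, so daylight saving is in effect and Pelax Prefecture is at UTC+03:00.
22:45 Pelax Prefecture − 3h = 19:45 UTC.
At the standard offset (UTC−09:45), 19:45 UTC − 9h45m = 10:00 Wyneph Isles standard time.
Daylight saving runs 3 September 2016 – 30 April 2017; the standard-time date in Wyneph Isles, 29 April 2017, is inside that window, so Wyneph Isles is at UTC−08:45.
19:45 UTC − 8h45m = 11:00 Wyneph Isles.

11:00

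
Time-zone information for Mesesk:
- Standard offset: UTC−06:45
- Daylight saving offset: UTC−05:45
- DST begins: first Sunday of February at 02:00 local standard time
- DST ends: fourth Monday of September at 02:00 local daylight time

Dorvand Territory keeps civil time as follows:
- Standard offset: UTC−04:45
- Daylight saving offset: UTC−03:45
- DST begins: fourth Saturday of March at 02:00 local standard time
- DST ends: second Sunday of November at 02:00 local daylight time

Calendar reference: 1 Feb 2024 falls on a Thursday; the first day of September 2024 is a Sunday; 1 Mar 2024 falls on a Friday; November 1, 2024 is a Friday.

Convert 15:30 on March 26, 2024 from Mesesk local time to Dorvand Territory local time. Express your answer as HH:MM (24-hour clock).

17:30

1 February 2024 is a Thursday, so the first Sunday is February 4.
1 September 2024 is a Sunday, so the first Monday is September 2 and the fourth is September 23.
Daylight saving runs 4 February – 23 September; March 26, 2024 is inside that window, so Mesesk is at UTC−05:45.
15:30 Mesesk + 5h45m = 21:15 UTC.
1 March 2024 is a Friday, so the first Saturday is March 2 and the fourth is March 23.
1 November 2024 is a Friday, so the first Sunday is November 3 and the second is November 10.
At the standard offset (UTC−04:45), 21:15 UTC − 4h45m = 16:30 Dorvand Territory standard time.
Daylight saving runs 23 March – 10 November; the standard-time date in Dorvand Territory, March 26, 2024, is inside that window, so Dorvand Territory is at UTC−03:45.
21:15 UTC − 3h45m = 17:30 Dorvand Territory.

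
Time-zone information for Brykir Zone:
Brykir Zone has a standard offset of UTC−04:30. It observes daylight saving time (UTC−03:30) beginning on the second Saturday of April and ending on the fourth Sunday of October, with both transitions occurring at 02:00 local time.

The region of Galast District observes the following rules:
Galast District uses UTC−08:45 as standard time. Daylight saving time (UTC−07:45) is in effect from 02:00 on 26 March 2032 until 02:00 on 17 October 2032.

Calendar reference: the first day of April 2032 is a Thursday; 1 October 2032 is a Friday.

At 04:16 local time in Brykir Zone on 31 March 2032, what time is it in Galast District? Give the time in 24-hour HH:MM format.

1 April 2032 is a Thursday, so the first Saturday is April 3 and the second is April 10.
1 October 2032 is a Friday, so the first Sunday is October 3 and the fourth is October 24.
31 March 2032 does not fall between 10 April and 24 October, so daylight saving is not in effect and Brykir Zone is at UTC−04:30.
04:16 Brykir Zone + 4h30m = 08:46 UTC.
At the standard offset (UTC−08:45), 08:46 UTC − 8h45m = 00:01 Galast District standard time.
The standard-time date in Galast District, 31 March 2032, lies within the daylight-saving period (26 March – 17 October), so Galast District is on daylight time, UTC−07:45.
08:46 UTC − 7h45m = 01:01 Galast District.

01:01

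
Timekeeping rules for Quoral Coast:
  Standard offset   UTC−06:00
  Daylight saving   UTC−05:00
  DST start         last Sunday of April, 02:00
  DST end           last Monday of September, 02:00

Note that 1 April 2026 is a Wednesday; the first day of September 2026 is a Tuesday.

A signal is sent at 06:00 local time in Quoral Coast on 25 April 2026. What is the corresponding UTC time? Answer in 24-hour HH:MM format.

1 April 2026 is a Wednesday, so Sundays fall on 5, 12, 19, 26; the last is April 26.
1 September 2026 is a Tuesday, so Mondays fall on 7, 14, 21, 28; the last is September 28.
Daylight saving runs 26 April – 28 September; 25 April 2026 is outside that window, so Quoral Coast is on standard time at UTC−06:00.
06:00 local + 6h = 12:00 UTC.

12:00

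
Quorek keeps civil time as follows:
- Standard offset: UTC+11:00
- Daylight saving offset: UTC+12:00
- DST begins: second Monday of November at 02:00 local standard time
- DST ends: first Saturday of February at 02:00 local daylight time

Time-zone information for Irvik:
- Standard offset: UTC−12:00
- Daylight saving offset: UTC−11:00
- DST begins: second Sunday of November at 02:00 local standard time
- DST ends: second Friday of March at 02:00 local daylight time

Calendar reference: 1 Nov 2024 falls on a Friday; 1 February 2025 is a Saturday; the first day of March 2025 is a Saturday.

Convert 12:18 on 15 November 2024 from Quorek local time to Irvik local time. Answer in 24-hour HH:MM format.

1 November 2024 is a Friday, so the first Monday is November 4 and the second is November 11.
1 February 2025 is a Saturday, so the first Saturday is February 1.
15 November 2024 falls between 11 November 2024 and 1 February 2025, so daylight saving is in effect and Quorek is at UTC+12:00.
12:18 Quorek − 12h = 00:18 UTC.
1 November 2024 is a Friday, so the first Sunday is November 3 and the second is November 10.
1 March 2025 is a Saturday, so the first Friday is March 7 and the second is March 14.
At the standard offset (UTC−12:00), 00:18 UTC − 12h = 12:18 Irvik standard time (rolling into the previous day, 14 November 2024).
The standard-time date in Irvik, 14 November 2024, falls between 10 November 2024 and 14 March 2025, so daylight saving is in effect and Irvik is at UTC−11:00.
00:18 UTC − 11h = 13:18 Irvik (rolling into the previous day, 14 November 2024).

13:18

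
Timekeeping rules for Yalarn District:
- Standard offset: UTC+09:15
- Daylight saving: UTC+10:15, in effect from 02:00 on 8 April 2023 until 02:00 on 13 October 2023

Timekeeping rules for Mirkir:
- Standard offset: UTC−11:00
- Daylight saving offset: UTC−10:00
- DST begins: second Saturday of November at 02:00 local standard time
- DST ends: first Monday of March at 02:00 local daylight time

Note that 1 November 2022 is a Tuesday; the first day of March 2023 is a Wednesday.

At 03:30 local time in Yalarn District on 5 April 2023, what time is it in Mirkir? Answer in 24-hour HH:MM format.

Daylight saving runs 8 April – 13 October; 5 April 2023 is outside that window, so Yalarn District is on standard time at UTC+09:15.
03:30 Yalarn District − 9h15m = 18:15 UTC (rolling into the previous day, 4 April 2023).
1 November 2022 is a Tuesday, so the first Saturday is November 5 and the second is November 12.
1 March 2023 is a Wednesday, so the first Monday is March 6.
At the standard offset (UTC−11:00), 18:15 UTC − 11h = 07:15 Mirkir standard time.
The standard-time date in Mirkir, 4 April 2023, does not fall between 12 November 2022 and 6 March 2023, so daylight saving is not in effect and Mirkir is at UTC−11:00.
18:15 UTC − 11h = 07:15 Mirkir.

07:15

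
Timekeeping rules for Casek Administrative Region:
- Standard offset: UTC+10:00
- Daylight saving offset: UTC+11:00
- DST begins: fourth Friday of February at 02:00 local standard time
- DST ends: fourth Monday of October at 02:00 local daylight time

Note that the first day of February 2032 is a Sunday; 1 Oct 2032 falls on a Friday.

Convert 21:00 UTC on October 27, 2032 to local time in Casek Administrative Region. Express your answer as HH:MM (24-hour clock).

07:00

1 February 2032 is a Sunday, so the first Friday is February 6 and the fourth is February 27.
1 October 2032 is a Friday, so the first Monday is October 4 and the fourth is October 25.
At the standard offset (UTC+10:00), 21:00 UTC + 10h = 07:00 Casek Administrative Region standard time (rolling into the next day, 28 October 2032).
The standard-time date in Casek Administrative Region, October 28, 2032, does not fall between 27 February and 25 October, so daylight saving is not in effect and Casek Administrative Region is at UTC+10:00.
21:00 UTC + 10h = 07:00 local (rolling into the next day, 28 October 2032).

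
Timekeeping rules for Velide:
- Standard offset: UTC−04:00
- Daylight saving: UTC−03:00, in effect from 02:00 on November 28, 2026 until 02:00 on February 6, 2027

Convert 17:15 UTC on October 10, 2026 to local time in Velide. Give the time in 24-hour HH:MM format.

At the standard offset (UTC−04:00), 17:15 UTC − 4h = 13:15 Velide standard time.
The standard-time date in Velide, October 10, 2026, does not fall between 28 November 2026 and 6 February 2027, so daylight saving is not in effect and Velide is at UTC−04:00.
17:15 UTC − 4h = 13:15 local.

13:15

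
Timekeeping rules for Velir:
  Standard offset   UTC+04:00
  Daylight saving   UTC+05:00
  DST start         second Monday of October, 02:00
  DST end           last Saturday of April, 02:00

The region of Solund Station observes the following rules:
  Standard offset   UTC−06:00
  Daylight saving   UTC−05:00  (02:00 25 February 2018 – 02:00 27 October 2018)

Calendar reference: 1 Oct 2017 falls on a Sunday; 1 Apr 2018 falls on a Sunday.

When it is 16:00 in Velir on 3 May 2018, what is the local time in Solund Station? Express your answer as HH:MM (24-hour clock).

07:00

1 October 2017 is a Sunday, so the first Monday is October 2 and the second is October 9.
1 April 2018 is a Sunday, so Saturdays fall on 7, 14, 21, 28; the last is April 28.
3 May 2018 is outside the daylight-saving period (9 October 2017 – 28 April 2018), so Velir is on standard time, UTC+04:00.
16:00 Velir − 4h = 12:00 UTC.
At the standard offset (UTC−06:00), 12:00 UTC − 6h = 06:00 Solund Station standard time.
Daylight saving runs 25 February – 27 October; the standard-time date in Solund Station, 3 May 2018, is inside that window, so Solund Station is at UTC−05:00.
12:00 UTC − 5h = 07:00 Solund Station.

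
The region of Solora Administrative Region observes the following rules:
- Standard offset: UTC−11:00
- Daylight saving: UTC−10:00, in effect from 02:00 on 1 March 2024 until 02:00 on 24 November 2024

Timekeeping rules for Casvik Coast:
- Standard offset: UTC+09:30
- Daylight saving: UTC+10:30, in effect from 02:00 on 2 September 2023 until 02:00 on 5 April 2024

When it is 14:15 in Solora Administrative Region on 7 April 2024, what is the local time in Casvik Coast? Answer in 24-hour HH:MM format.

7 April 2024 lies within the daylight-saving period (1 March – 24 November), so Solora Administrative Region is on daylight time, UTC−10:00.
14:15 Solora Administrative Region + 10h = 00:15 UTC (rolling into the next day, 8 April 2024).
At the standard offset (UTC+09:30), 00:15 UTC + 9h30m = 09:45 Casvik Coast standard time.
Daylight saving runs 2 September 2023 – 5 April 2024; the standard-time date in Casvik Coast, 8 April 2024, is outside that window, so Casvik Coast is on standard time at UTC+09:30.
00:15 UTC + 9h30m = 09:45 Casvik Coast.

09:45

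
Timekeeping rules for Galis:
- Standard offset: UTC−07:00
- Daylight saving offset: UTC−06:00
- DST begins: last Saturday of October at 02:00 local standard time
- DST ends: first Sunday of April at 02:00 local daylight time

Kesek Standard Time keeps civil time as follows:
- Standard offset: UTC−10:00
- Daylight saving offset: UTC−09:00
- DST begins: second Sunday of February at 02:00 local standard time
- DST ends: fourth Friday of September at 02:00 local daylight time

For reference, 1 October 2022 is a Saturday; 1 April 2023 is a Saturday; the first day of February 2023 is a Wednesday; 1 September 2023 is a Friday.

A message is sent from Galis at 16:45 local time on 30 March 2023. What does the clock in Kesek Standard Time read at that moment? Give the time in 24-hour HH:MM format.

1 October 2022 is a Saturday, so Saturdays fall on 1, 8, 15, 22, 29; the last is October 29.
1 April 2023 is a Saturday, so the first Sunday is April 2.
Daylight saving runs 29 October 2022 – 2 April 2023; 30 March 2023 is inside that window, so Galis is at UTC−06:00.
16:45 Galis + 6h = 22:45 UTC.
1 February 2023 is a Wednesday, so the first Sunday is February 5 and the second is February 12.
1 September 2023 is a Friday, so the first Friday is September 1 and the fourth is September 22.
At the standard offset (UTC−10:00), 22:45 UTC − 10h = 12:45 Kesek Standard Time standard time.
The standard-time date in Kesek Standard Time, 30 March 2023, lies within the daylight-saving period (12 February – 22 September), so Kesek Standard Time is on daylight time, UTC−09:00.
22:45 UTC − 9h = 13:45 Kesek Standard Time.

13:45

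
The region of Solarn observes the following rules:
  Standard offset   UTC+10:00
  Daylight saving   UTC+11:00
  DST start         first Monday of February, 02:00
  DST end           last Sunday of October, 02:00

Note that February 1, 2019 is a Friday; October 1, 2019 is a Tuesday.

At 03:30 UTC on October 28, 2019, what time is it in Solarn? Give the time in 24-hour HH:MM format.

1 February 2019 is a Friday, so the first Monday is February 4.
1 October 2019 is a Tuesday, so Sundays fall on 6, 13, 20, 27; the last is October 27.
At the standard offset (UTC+10:00), 03:30 UTC + 10h = 13:30 Solarn standard time.
Daylight saving runs 4 February – 27 October; the standard-time date in Solarn, October 28, 2019, is outside that window, so Solarn is on standard time at UTC+10:00.
03:30 UTC + 10h = 13:30 local.

13:30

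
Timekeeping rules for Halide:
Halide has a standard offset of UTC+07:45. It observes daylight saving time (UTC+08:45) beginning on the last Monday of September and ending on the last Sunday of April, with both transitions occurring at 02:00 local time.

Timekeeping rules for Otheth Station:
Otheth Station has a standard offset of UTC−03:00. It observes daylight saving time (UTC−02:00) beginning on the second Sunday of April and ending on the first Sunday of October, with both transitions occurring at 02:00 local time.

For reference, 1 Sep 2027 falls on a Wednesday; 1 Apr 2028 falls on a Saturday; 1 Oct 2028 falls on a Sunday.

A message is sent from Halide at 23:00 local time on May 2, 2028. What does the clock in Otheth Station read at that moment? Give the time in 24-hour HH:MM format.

1 September 2027 is a Wednesday, so Mondays fall on 6, 13, 20, 27; the last is September 27.
1 April 2028 is a Saturday, so Sundays fall on 2, 9, 16, 23, 30; the last is April 30.
May 2, 2028 does not fall between 27 September 2027 and 30 April 2028, so daylight saving is not in effect and Halide is at UTC+07:45.
23:00 Halide − 7h45m = 15:15 UTC.
1 April 2028 is a Saturday, so the first Sunday is April 2 and the second is April 9.
1 October 2028 is a Sunday, so the first Sunday is October 1.
At the standard offset (UTC−03:00), 15:15 UTC − 3h = 12:15 Otheth Station standard time.
Daylight saving runs 9 April – 1 October; the standard-time date in Otheth Station, May 2, 2028, is inside that window, so Otheth Station is at UTC−02:00.
15:15 UTC − 2h = 13:15 Otheth Station.

13:15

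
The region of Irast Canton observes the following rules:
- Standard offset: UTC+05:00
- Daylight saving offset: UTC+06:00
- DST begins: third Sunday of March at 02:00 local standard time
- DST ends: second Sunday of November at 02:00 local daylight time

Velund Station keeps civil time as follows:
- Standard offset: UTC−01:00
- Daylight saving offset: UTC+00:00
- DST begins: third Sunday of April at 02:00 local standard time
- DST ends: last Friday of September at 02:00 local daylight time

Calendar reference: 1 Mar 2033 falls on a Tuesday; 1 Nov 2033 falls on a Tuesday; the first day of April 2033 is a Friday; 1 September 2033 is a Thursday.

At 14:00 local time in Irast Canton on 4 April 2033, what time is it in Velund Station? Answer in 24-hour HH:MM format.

1 March 2033 is a Tuesday, so the first Sunday is March 6 and the third is March 20.
1 November 2033 is a Tuesday, so the first Sunday is November 6 and the second is November 13.
4 April 2033 lies within the daylight-saving period (20 March – 13 November), so Irast Canton is on daylight time, UTC+06:00.
14:00 Irast Canton − 6h = 08:00 UTC.
1 April 2033 is a Friday, so the first Sunday is April 3 and the third is April 17.
1 September 2033 is a Thursday, so Fridays fall on 2, 9, 16, 23, 30; the last is September 30.
At the standard offset (UTC−01:00), 08:00 UTC − 1h = 07:00 Velund Station standard time.
The standard-time date in Velund Station, 4 April 2033, does not fall between 17 April and 30 September, so daylight saving is not in effect and Velund Station is at UTC−01:00.
08:00 UTC − 1h = 07:00 Velund Station.

07:00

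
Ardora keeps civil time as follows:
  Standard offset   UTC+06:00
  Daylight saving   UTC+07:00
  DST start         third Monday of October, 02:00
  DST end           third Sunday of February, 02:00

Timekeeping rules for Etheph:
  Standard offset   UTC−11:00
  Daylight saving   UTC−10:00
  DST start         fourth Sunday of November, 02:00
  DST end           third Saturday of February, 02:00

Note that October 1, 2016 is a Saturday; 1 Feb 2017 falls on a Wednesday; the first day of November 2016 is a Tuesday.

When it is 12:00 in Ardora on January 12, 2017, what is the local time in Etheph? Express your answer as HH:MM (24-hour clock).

19:00

1 October 2016 is a Saturday, so the first Monday is October 3 and the third is October 17.
1 February 2017 is a Wednesday, so the first Sunday is February 5 and the third is February 19.
January 12, 2017 lies within the daylight-saving period (17 October 2016 – 19 February 2017), so Ardora is on daylight time, UTC+07:00.
12:00 Ardora − 7h = 05:00 UTC.
1 November 2016 is a Tuesday, so the first Sunday is November 6 and the fourth is November 27.
1 February 2017 is a Wednesday, so the first Saturday is February 4 and the third is February 18.
At the standard offset (UTC−11:00), 05:00 UTC − 11h = 18:00 Etheph standard time (rolling into the previous day, 11 January 2017).
Daylight saving runs 27 November 2016 – 18 February 2017; the standard-time date in Etheph, January 11, 2017, is inside that window, so Etheph is at UTC−10:00.
05:00 UTC − 10h = 19:00 Etheph (rolling into the previous day, 11 January 2017).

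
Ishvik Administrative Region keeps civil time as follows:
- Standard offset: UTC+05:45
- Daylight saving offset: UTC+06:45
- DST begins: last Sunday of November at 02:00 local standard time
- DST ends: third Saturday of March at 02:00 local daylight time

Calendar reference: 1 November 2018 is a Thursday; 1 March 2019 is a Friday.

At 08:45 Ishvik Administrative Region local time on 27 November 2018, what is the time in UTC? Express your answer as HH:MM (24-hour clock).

1 November 2018 is a Thursday, so Sundays fall on 4, 11, 18, 25; the last is November 25.
1 March 2019 is a Friday, so the first Saturday is March 2 and the third is March 16.
Daylight saving runs 25 November 2018 – 16 March 2019; 27 November 2018 is inside that window, so Ishvik Administrative Region is at UTC+06:45.
08:45 local − 6h45m = 02:00 UTC.

02:00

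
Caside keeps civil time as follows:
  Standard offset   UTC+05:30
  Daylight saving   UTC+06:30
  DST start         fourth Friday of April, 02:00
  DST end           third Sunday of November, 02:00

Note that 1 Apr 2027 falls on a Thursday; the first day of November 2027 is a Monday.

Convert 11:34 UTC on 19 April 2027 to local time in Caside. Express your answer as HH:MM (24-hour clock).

17:04

1 April 2027 is a Thursday, so the first Friday is April 2 and the fourth is April 23.
1 November 2027 is a Monday, so the first Sunday is November 7 and the third is November 21.
At the standard offset (UTC+05:30), 11:34 UTC + 5h30m = 17:04 Caside standard time.
The standard-time date in Caside, 19 April 2027, is outside the daylight-saving period (23 April – 21 November), so Caside is on standard time, UTC+05:30.
11:34 UTC + 5h30m = 17:04 local.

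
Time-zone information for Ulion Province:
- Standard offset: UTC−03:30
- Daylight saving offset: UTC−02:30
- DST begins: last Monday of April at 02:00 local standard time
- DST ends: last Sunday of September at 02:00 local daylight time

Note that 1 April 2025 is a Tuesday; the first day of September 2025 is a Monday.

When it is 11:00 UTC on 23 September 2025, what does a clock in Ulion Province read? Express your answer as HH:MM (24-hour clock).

08:30

1 April 2025 is a Tuesday, so Mondays fall on 7, 14, 21, 28; the last is April 28.
1 September 2025 is a Monday, so Sundays fall on 7, 14, 21, 28; the last is September 28.
At the standard offset (UTC−03:30), 11:00 UTC − 3h30m = 07:30 Ulion Province standard time.
The standard-time date in Ulion Province, 23 September 2025, falls between 28 April and 28 September, so daylight saving is in effect and Ulion Province is at UTC−02:30.
11:00 UTC − 2h30m = 08:30 local.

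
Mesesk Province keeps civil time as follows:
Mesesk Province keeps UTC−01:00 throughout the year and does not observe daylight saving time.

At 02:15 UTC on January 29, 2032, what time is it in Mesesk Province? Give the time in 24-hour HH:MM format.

01:15

Mesesk Province stays on UTC−01:00 all year.
02:15 UTC − 1h = 01:15 local.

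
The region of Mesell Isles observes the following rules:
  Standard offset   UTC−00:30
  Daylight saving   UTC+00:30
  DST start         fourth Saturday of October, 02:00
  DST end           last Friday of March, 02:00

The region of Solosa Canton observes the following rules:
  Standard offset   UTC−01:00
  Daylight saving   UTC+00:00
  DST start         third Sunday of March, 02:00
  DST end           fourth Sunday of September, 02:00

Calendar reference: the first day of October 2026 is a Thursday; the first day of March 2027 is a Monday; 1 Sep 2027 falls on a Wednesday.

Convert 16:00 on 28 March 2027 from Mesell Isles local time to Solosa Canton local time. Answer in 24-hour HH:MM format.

16:30

1 October 2026 is a Thursday, so the first Saturday is October 3 and the fourth is October 24.
1 March 2027 is a Monday, so Fridays fall on 5, 12, 19, 26; the last is March 26.
28 March 2027 does not fall between 24 October 2026 and 26 March 2027, so daylight saving is not in effect and Mesell Isles is at UTC−00:30.
16:00 Mesell Isles + 0h30m = 16:30 UTC.
1 March 2027 is a Monday, so the first Sunday is March 7 and the third is March 21.
1 September 2027 is a Wednesday, so the first Sunday is September 5 and the fourth is September 26.
At the standard offset (UTC−01:00), 16:30 UTC − 1h = 15:30 Solosa Canton standard time.
The standard-time date in Solosa Canton, 28 March 2027, falls between 21 March and 26 September, so daylight saving is in effect and Solosa Canton is at UTC+00:00.
16:30 UTC + 0h = 16:30 Solosa Canton.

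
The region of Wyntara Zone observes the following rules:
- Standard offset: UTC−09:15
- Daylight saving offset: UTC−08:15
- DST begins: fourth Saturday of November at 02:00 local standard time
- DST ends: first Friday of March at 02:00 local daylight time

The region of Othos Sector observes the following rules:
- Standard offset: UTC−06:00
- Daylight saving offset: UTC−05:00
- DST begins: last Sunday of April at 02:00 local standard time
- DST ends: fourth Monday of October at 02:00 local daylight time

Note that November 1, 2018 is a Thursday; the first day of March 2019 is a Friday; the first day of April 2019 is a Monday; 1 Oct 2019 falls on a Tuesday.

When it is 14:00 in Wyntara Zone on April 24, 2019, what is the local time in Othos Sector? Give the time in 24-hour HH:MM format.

17:15

1 November 2018 is a Thursday, so the first Saturday is November 3 and the fourth is November 24.
1 March 2019 is a Friday, so the first Friday is March 1.
April 24, 2019 does not fall between 24 November 2018 and 1 March 2019, so daylight saving is not in effect and Wyntara Zone is at UTC−09:15.
14:00 Wyntara Zone + 9h15m = 23:15 UTC.
1 April 2019 is a Monday, so Sundays fall on 7, 14, 21, 28; the last is April 28.
1 October 2019 is a Tuesday, so the first Monday is October 7 and the fourth is October 28.
At the standard offset (UTC−06:00), 23:15 UTC − 6h = 17:15 Othos Sector standard time.
The standard-time date in Othos Sector, April 24, 2019, does not fall between 28 April and 28 October, so daylight saving is not in effect and Othos Sector is at UTC−06:00.
23:15 UTC − 6h = 17:15 Othos Sector.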